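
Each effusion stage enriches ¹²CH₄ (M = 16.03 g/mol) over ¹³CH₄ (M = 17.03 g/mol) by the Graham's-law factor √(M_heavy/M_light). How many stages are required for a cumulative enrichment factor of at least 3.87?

Per stage α = (17.03/16.03)^(1/2) = 1.06238^0.5, giving ln α = 0.03026.
Need α^N ≥ 3.87 ⇒ N ≥ ln(3.87) / ln α = 1.353 / 0.03026 = 44.72.
Minimum whole number of stages: N = 45.

45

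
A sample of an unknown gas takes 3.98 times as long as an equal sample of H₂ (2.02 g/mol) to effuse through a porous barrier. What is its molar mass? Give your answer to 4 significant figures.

Graham's law gives t_X/t_H₂ = √(M_X/M_H₂).
3.98 = √(M_X/2.02)
M_X = 2.02 × 3.98² = 2.02 × 15.84 = 32.00 g/mol

32.00 g/mol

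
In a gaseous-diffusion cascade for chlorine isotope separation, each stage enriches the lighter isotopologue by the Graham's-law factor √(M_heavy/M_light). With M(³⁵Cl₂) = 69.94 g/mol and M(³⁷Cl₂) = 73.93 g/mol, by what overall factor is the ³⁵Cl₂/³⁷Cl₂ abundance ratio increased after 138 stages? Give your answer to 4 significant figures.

The single-stage factor is √(M_heavy/M_light), so 138 stages give [√(73.93/69.94)]^138 = (73.93/69.94)^(138/2).
= 1.05705^69 = 45.98.

45.98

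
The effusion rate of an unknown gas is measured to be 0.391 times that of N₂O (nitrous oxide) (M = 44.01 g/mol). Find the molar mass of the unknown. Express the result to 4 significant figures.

287.9 g/mol

By Graham's law, rate_X/rate_N₂O = √(M_N₂O/M_X).
0.391 = √(44.01/M_X)
M_X = 44.01 / 0.391² = 44.01 / 0.1529 = 287.9 g/mol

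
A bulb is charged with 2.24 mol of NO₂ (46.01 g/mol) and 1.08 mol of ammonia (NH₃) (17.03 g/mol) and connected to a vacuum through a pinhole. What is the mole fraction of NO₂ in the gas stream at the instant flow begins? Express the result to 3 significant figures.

Each component's effusion rate ∝ (its partial pressure)·(1/√M) ∝ n_i/√M_i.
x_NO₂(eff) = (n_NO₂/√M_NO₂) / (n_NO₂/√M_NO₂ + n_NH₃/√M_NH₃)
= (2.24/√46.01) / (2.24/√46.01 + 1.08/√17.03) = 0.3302/(0.3302 + 0.2617) = 0.558.

0.558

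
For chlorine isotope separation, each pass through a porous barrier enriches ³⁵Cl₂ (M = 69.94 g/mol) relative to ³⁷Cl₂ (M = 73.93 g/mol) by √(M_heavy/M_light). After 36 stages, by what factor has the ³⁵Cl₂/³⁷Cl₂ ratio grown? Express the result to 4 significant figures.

2.715

After 36 stages the ratio has grown by (√(73.93/69.94))^36 = (73.93/69.94)^(36/2).
= 1.05705^18 = 2.715.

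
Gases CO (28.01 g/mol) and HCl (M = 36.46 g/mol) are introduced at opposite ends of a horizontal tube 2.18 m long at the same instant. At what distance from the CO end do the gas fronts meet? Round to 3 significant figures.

Distances travelled in equal time are proportional to diffusion rates, so d_CO/d_HCl = √(M_HCl/M_CO) = √(36.46/28.01) = 1.141.
With d_CO + d_HCl = 2.18 m, d_HCl = 2.18/(1 + 1.141) = 1.018 m.
d_CO = 2.18 − 1.018 = 1.16 m.

1.16 m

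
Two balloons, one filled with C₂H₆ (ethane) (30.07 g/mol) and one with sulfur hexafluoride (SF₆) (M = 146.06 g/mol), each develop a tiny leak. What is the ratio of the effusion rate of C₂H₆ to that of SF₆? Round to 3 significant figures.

From Graham's law, rate_C₂H₆/rate_SF₆ = √(M_SF₆/M_C₂H₆) = √(146.06/30.07) = √4.857 = 2.20.

2.20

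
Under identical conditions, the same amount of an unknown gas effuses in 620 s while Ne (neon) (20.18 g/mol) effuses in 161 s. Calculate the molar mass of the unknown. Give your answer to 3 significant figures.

Using Graham's law: t_X/t_Ne = √(M_X/M_Ne).
620/161 = 3.851 = √(M_X/20.18)
M_X = 20.18 × 3.851² = 20.18 × 14.83 = 299 g/mol

299 g/mol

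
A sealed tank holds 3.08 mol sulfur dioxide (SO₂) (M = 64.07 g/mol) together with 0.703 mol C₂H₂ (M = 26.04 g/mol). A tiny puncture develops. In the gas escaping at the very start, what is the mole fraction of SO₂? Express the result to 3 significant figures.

Effusion rate of each component ∝ n_i/√M_i (partial pressure × 1/√M).
x_SO₂(eff) = (n_SO₂/√M_SO₂) / (n_SO₂/√M_SO₂ + n_C₂H₂/√M_C₂H₂)
= (3.08/√64.07) / (3.08/√64.07 + 0.703/√26.04) = 0.3848/(0.3848 + 0.1378) = 0.736.

0.736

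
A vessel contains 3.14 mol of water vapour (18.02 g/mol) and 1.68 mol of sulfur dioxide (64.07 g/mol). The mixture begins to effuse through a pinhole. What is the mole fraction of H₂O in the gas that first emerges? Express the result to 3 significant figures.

Effusion rate of each component ∝ n_i/√M_i (partial pressure × 1/√M).
So x_H₂O in the escaping gas = (n_H₂O/√M_H₂O) / Σ(n_i/√M_i)
= (3.14/√18.02) / (3.14/√18.02 + 1.68/√64.07) = 0.7397/(0.7397 + 0.2099) = 0.779.

0.779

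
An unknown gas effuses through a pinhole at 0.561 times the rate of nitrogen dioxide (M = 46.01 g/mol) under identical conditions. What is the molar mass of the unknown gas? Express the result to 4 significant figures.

146.2 g/mol

Graham's law gives rate_X/rate_NO₂ = √(M_NO₂/M_X).
0.561 = √(46.01/M_X)
M_X = 46.01 / 0.561² = 46.01 / 0.3147 = 146.2 g/mol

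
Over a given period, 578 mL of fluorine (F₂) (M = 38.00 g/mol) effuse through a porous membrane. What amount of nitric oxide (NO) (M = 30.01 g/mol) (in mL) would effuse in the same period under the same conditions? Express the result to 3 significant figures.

Graham's law gives rate_NO/rate_F₂ = √(M_F₂/M_NO) = √(38.00/30.01) = √1.266 = 1.125.
So the volume for NO is 578 × 1.125 = 650 mL.

650 mL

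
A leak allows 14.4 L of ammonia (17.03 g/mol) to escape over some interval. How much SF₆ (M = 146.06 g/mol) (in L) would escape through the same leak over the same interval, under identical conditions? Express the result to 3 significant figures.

4.92 L

Since effusion rate ∝ 1/√M, rate_SF₆/rate_NH₃ = √(M_NH₃/M_SF₆) = √(17.03/146.06) = √0.1166 = 0.3415.
So the volume for SF₆ is 14.4 × 0.3415 = 4.92 L.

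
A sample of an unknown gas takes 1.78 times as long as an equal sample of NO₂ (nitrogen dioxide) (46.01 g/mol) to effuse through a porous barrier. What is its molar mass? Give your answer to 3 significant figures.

146 g/mol

From Graham's law, t_X/t_NO₂ = √(M_X/M_NO₂).
1.78 = √(M_X/46.01)
M_X = 46.01 × 1.78² = 46.01 × 3.168 = 146 g/mol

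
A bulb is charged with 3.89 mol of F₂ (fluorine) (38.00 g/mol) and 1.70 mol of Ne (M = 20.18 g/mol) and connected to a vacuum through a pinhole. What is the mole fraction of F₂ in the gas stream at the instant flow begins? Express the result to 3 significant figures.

Effusion rate of each component ∝ n_i/√M_i (partial pressure × 1/√M).
Mole fraction of F₂ in the effusate = (n_F₂/√M_F₂) / (n_F₂/√M_F₂ + n_Ne/√M_Ne)
= (3.89/√38.00) / (3.89/√38.00 + 1.70/√20.18) = 0.6310/(0.6310 + 0.3784) = 0.625.

0.625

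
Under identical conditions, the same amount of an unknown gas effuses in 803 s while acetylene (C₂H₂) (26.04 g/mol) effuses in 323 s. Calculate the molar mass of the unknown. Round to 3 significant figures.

Using Graham's law: t_X/t_C₂H₂ = √(M_X/M_C₂H₂).
803/323 = 2.486 = √(M_X/26.04)
M_X = 26.04 × 2.486² = 26.04 × 6.181 = 161 g/mol

161 g/mol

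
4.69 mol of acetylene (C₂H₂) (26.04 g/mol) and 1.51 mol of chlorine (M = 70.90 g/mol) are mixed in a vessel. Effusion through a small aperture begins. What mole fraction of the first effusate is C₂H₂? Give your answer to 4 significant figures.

0.8367

Effusion rate of each component ∝ n_i/√M_i (partial pressure × 1/√M).
Mole fraction of C₂H₂ in the effusate = (n_C₂H₂/√M_C₂H₂) / (n_C₂H₂/√M_C₂H₂ + n_Cl₂/√M_Cl₂)
= (4.69/√26.04) / (4.69/√26.04 + 1.51/√70.90) = 0.9191/(0.9191 + 0.1793) = 0.8367.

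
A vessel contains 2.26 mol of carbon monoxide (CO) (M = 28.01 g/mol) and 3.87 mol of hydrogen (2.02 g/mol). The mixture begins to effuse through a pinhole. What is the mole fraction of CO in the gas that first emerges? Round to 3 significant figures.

0.136

Effusion rate of each component ∝ n_i/√M_i (partial pressure × 1/√M).
Mole fraction of CO in the effusate = (n_CO/√M_CO) / (n_CO/√M_CO + n_H₂/√M_H₂)
= (2.26/√28.01) / (2.26/√28.01 + 3.87/√2.02) = 0.4270/(0.4270 + 2.723) = 0.136.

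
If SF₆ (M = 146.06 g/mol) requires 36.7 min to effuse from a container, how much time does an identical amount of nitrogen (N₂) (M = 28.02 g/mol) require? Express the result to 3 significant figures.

Since effusion rate ∝ 1/√M, t_N₂/t_SF₆ = √(M_N₂/M_SF₆) = √(28.02/146.06) = √0.1918 = 0.4380.
So the time for N₂ is 36.7 × 0.4380 = 16.1 min.

16.1 min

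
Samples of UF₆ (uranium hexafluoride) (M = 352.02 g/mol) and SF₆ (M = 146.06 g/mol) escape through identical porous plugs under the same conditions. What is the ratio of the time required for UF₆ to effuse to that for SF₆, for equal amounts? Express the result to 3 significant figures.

By Graham's law, t_UF₆/t_SF₆ = √(M_UF₆/M_SF₆) = √(352.02/146.06) = √2.410 = 1.55.

1.55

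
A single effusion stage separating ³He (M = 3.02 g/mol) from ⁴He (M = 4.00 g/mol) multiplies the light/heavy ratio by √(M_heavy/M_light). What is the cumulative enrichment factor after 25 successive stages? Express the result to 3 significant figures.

33.5

The single-stage factor is √(M_heavy/M_light), so 25 stages give [√(4.00/3.02)]^25 = (4.00/3.02)^(25/2).
= 1.32450^(25/2) = 33.5.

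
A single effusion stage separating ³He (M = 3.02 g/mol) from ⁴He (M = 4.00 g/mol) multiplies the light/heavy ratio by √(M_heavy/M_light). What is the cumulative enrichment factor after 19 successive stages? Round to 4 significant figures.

Overall factor = α^19 with α = √(4.00/3.02), i.e. (4.00/3.02)^(19/2).
= 1.32450^(19/2) = 14.44.

14.44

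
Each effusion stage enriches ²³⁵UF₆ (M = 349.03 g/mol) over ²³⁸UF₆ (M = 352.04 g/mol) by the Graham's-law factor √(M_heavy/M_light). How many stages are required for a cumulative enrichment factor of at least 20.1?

Single-stage factor α = √(352.04/349.03), so ln α = ½ ln(1.00862) = 0.004293.
Need α^N ≥ 20.1 ⇒ N ≥ ln(20.1) / ln α = 3.001 / 0.004293 = 698.90.
Rounding up, N = 699 stages.

699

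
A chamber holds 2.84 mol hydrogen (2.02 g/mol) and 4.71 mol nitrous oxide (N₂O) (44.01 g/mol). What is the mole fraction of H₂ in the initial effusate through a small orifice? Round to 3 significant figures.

0.738

The effusion rate of species i is ∝ p_i/√M_i ∝ n_i/√M_i.
So x_H₂ in the escaping gas = (n_H₂/√M_H₂) / Σ(n_i/√M_i)
= (2.84/√2.02) / (2.84/√2.02 + 4.71/√44.01) = 1.998/(1.998 + 0.7100) = 0.738.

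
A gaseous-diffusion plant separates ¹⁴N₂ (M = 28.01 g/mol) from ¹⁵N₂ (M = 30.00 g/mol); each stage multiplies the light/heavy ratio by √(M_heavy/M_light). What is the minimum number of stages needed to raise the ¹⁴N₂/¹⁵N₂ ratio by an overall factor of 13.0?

75

With α = √(30.00/28.01) per stage, ln α = ½ ln(1.07105) = 0.03432.
Need α^N ≥ 13.0 ⇒ N ≥ ln(13.0) / ln α = 2.565 / 0.03432 = 74.74.
So at least 75 stages are needed.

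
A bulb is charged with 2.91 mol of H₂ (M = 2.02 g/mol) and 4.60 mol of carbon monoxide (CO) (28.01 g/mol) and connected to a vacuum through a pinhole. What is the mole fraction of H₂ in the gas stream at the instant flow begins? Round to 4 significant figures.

The effusion rate of species i is ∝ p_i/√M_i ∝ n_i/√M_i.
x_H₂(eff) = (n_H₂/√M_H₂) / (n_H₂/√M_H₂ + n_CO/√M_CO)
= (2.91/√2.02) / (2.91/√2.02 + 4.60/√28.01) = 2.047/(2.047 + 0.8692) = 0.7020.

0.7020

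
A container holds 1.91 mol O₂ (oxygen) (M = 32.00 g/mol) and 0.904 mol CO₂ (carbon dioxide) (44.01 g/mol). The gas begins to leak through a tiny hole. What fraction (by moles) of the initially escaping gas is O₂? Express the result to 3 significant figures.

0.712

Effusion rate of each component ∝ n_i/√M_i (partial pressure × 1/√M).
So x_O₂ in the escaping gas = (n_O₂/√M_O₂) / Σ(n_i/√M_i)
= (1.91/√32.00) / (1.91/√32.00 + 0.904/√44.01) = 0.3376/(0.3376 + 0.1363) = 0.712.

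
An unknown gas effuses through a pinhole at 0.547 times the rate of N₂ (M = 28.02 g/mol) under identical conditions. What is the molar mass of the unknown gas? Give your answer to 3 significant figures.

93.6 g/mol

Since effusion rate ∝ 1/√M, rate_X/rate_N₂ = √(M_N₂/M_X).
0.547 = √(28.02/M_X)
M_X = 28.02 / 0.547² = 28.02 / 0.2992 = 93.6 g/mol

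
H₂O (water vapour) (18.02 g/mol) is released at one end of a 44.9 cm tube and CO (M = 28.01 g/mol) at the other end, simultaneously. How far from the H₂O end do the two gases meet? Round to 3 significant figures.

In equal time, each gas travels a distance ∝ its rate ∝ 1/√M, so d_H₂O/d_CO = √(M_CO/M_H₂O) = √(28.01/18.02) = 1.247.
With d_H₂O + d_CO = 44.9 cm, d_CO = 44.9/(1 + 1.247) = 19.98 cm.
d_H₂O = 44.9 − 19.98 = 24.9 cm.

24.9 cm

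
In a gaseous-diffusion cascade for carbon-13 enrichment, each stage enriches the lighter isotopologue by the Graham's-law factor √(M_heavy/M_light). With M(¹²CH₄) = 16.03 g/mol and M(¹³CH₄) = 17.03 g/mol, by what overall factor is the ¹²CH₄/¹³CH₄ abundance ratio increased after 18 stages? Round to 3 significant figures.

1.72

After 18 stages the ratio has grown by (√(17.03/16.03))^18 = (17.03/16.03)^(18/2).
= 1.06238^9 = 1.72.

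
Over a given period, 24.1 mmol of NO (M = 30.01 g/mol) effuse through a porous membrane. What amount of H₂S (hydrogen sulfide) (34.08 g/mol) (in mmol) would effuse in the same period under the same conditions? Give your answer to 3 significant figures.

22.6 mmol

Graham's law gives rate_H₂S/rate_NO = √(M_NO/M_H₂S) = √(30.01/34.08) = √0.8806 = 0.9384.
So the amount for H₂S is 24.1 × 0.9384 = 22.6 mmol.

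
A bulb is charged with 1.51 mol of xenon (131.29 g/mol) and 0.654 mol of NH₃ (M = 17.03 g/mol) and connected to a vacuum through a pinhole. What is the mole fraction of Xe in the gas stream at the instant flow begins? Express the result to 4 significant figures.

Rate_i ∝ x_i/√M_i (Graham's law weighted by mole fraction), so the effusate composition follows n_i/√M_i.
Mole fraction of Xe in the effusate = (n_Xe/√M_Xe) / (n_Xe/√M_Xe + n_NH₃/√M_NH₃)
= (1.51/√131.29) / (1.51/√131.29 + 0.654/√17.03) = 0.1318/(0.1318 + 0.1585) = 0.4540.

0.4540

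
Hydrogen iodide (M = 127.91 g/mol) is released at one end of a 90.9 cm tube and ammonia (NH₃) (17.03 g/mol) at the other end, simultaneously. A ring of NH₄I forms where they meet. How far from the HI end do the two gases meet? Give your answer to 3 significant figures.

24.3 cm

In equal time, each gas travels a distance ∝ its rate ∝ 1/√M, so d_HI/d_NH₃ = √(M_NH₃/M_HI) = √(17.03/127.91) = 0.3649.
With d_HI + d_NH₃ = 90.9 cm, d_NH₃ = 90.9/(1 + 0.3649) = 66.60 cm.
d_HI = 90.9 − 66.60 = 24.3 cm.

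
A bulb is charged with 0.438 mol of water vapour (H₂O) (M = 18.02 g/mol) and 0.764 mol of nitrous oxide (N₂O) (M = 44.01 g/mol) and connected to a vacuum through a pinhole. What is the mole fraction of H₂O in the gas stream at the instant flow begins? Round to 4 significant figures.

0.4726

Effusion rate of each component ∝ n_i/√M_i (partial pressure × 1/√M).
x_H₂O(eff) = (n_H₂O/√M_H₂O) / (n_H₂O/√M_H₂O + n_N₂O/√M_N₂O)
= (0.438/√18.02) / (0.438/√18.02 + 0.764/√44.01) = 0.1032/(0.1032 + 0.1152) = 0.4726.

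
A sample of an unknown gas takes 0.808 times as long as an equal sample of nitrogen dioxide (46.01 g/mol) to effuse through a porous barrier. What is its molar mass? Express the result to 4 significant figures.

Since effusion rate ∝ 1/√M, t_X/t_NO₂ = √(M_X/M_NO₂).
0.808 = √(M_X/46.01)
M_X = 46.01 × 0.808² = 46.01 × 0.6529 = 30.04 g/mol

30.04 g/mol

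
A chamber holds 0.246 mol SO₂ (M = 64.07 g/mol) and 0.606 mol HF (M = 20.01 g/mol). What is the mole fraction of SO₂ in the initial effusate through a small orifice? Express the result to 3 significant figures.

Effusion rate of each component ∝ n_i/√M_i (partial pressure × 1/√M).
So x_SO₂ in the escaping gas = (n_SO₂/√M_SO₂) / Σ(n_i/√M_i)
= (0.246/√64.07) / (0.246/√64.07 + 0.606/√20.01) = 0.03073/(0.03073 + 0.1355) = 0.185.

0.185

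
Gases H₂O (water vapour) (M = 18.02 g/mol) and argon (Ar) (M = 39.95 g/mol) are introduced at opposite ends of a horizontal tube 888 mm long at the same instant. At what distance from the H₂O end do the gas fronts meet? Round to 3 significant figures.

531 mm

Graham's law gives d_H₂O/d_Ar = rate_H₂O/rate_Ar = √(M_Ar/M_H₂O) = √(39.95/18.02) = 1.489.
With d_H₂O + d_Ar = 888 mm, d_Ar = 888/(1 + 1.489) = 356.8 mm.
d_H₂O = 888 − 356.8 = 531 mm.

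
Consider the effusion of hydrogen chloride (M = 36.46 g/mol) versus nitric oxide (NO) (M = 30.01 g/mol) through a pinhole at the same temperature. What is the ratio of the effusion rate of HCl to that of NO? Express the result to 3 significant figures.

Since effusion rate ∝ 1/√M, rate_HCl/rate_NO = √(M_NO/M_HCl) = √(30.01/36.46) = √0.8231 = 0.907.

0.907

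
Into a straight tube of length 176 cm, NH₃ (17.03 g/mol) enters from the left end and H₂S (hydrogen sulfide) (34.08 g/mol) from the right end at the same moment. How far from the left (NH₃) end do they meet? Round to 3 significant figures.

103 cm

The fronts meet when d_NH₃ + d_H₂S = L with d_NH₃/d_H₂S = √(M_H₂S/M_NH₃) (Graham's law). Here √(M_H₂S/M_NH₃) = √(34.08/17.03) = 1.415.
With d_NH₃ + d_H₂S = 176 cm, d_H₂S = 176/(1 + 1.415) = 72.89 cm.
d_NH₃ = 176 − 72.89 = 103 cm.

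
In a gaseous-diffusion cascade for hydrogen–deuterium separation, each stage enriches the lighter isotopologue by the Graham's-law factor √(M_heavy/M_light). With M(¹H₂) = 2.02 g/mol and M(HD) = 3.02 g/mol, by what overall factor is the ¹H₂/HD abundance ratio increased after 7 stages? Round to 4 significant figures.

4.086

After 7 stages the ratio has grown by (√(3.02/2.02))^7 = (3.02/2.02)^(7/2).
= 1.49505^(7/2) = 4.086.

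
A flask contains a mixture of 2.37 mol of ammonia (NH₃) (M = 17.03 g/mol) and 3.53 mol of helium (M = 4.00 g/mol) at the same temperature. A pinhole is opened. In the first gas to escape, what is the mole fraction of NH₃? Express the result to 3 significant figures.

Effusion rate of each component ∝ n_i/√M_i (partial pressure × 1/√M).
So x_NH₃ in the escaping gas = (n_NH₃/√M_NH₃) / Σ(n_i/√M_i)
= (2.37/√17.03) / (2.37/√17.03 + 3.53/√4.00) = 0.5743/(0.5743 + 1.765) = 0.246.

0.246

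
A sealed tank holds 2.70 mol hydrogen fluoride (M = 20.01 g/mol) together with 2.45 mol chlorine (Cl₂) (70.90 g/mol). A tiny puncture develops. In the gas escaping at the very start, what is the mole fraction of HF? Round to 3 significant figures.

0.675

Effusion rate of each component ∝ n_i/√M_i (partial pressure × 1/√M).
x_HF(eff) = (n_HF/√M_HF) / (n_HF/√M_HF + n_Cl₂/√M_Cl₂)
= (2.70/√20.01) / (2.70/√20.01 + 2.45/√70.90) = 0.6036/(0.6036 + 0.2910) = 0.675.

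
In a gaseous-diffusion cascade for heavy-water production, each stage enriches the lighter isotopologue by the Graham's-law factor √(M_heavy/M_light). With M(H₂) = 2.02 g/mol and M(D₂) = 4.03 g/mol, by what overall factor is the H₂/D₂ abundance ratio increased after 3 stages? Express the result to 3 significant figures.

2.82

Overall factor = α^3 with α = √(4.03/2.02), i.e. (4.03/2.02)^(3/2).
= 1.99505^(3/2) = 2.82.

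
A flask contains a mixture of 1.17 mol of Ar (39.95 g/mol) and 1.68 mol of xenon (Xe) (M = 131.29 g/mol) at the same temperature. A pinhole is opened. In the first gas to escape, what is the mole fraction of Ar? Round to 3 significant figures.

Effusion rate of each component ∝ n_i/√M_i (partial pressure × 1/√M).
x_Ar(eff) = (n_Ar/√M_Ar) / (n_Ar/√M_Ar + n_Xe/√M_Xe)
= (1.17/√39.95) / (1.17/√39.95 + 1.68/√131.29) = 0.1851/(0.1851 + 0.1466) = 0.558.

0.558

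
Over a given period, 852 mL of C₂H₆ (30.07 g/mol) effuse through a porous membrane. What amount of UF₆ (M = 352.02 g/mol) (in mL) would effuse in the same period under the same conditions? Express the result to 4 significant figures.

By Graham's law, rate_UF₆/rate_C₂H₆ = √(M_C₂H₆/M_UF₆) = √(30.07/352.02) = √0.08542 = 0.2923.
So the volume for UF₆ is 852 × 0.2923 = 249.0 mL.

249.0 mL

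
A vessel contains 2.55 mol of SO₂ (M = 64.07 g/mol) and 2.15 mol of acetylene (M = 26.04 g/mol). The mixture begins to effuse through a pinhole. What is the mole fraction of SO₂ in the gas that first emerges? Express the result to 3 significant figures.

Effusion rate of each component ∝ n_i/√M_i (partial pressure × 1/√M).
Mole fraction of SO₂ in the effusate = (n_SO₂/√M_SO₂) / (n_SO₂/√M_SO₂ + n_C₂H₂/√M_C₂H₂)
= (2.55/√64.07) / (2.55/√64.07 + 2.15/√26.04) = 0.3186/(0.3186 + 0.4213) = 0.431.

0.431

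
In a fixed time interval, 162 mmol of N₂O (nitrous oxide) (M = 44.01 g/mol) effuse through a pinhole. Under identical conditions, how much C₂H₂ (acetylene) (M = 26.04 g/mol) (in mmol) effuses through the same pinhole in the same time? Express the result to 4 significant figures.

From Graham's law, rate_C₂H₂/rate_N₂O = √(M_N₂O/M_C₂H₂) = √(44.01/26.04) = √1.690 = 1.300.
So the amount for C₂H₂ is 162 × 1.300 = 210.6 mmol.

210.6 mmol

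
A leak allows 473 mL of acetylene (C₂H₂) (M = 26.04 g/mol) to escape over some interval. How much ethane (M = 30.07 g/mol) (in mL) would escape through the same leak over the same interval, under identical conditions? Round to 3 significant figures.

Graham's law gives rate_C₂H₆/rate_C₂H₂ = √(M_C₂H₂/M_C₂H₆) = √(26.04/30.07) = √0.8660 = 0.9306.
So the volume for C₂H₆ is 473 × 0.9306 = 440 mL.

440 mL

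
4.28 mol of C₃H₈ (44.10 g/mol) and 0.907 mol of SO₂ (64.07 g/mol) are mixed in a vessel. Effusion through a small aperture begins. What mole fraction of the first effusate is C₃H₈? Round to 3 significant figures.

0.850

Rate_i ∝ x_i/√M_i (Graham's law weighted by mole fraction), so the effusate composition follows n_i/√M_i.
x_C₃H₈(eff) = (n_C₃H₈/√M_C₃H₈) / (n_C₃H₈/√M_C₃H₈ + n_SO₂/√M_SO₂)
= (4.28/√44.10) / (4.28/√44.10 + 0.907/√64.07) = 0.6445/(0.6445 + 0.1133) = 0.850.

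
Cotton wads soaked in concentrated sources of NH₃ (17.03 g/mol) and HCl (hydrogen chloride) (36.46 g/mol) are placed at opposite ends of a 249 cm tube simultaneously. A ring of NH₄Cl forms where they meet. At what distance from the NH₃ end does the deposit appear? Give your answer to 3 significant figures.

148 cm

In equal time, each gas travels a distance ∝ its rate ∝ 1/√M, so d_NH₃/d_HCl = √(M_HCl/M_NH₃) = √(36.46/17.03) = 1.463.
With d_NH₃ + d_HCl = 249 cm, d_HCl = 249/(1 + 1.463) = 101.1 cm.
d_NH₃ = 249 − 101.1 = 148 cm.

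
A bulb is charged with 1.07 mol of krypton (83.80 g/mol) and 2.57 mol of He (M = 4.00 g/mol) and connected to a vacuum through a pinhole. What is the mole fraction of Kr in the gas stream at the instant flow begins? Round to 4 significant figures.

Effusion rate of each component ∝ n_i/√M_i (partial pressure × 1/√M).
x_Kr(eff) = (n_Kr/√M_Kr) / (n_Kr/√M_Kr + n_He/√M_He)
= (1.07/√83.80) / (1.07/√83.80 + 2.57/√4.00) = 0.1169/(0.1169 + 1.285) = 0.08338.

0.08338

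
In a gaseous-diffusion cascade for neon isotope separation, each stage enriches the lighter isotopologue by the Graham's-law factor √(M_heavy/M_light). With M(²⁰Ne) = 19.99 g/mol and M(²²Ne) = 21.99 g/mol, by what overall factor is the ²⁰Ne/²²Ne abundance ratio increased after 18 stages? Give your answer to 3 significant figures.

2.36

Each stage multiplies the ratio by α = √(21.99/19.99), so after 18 stages the overall factor is α^18 = (21.99/19.99)^(18/2).
= 1.10005^9 = 2.36.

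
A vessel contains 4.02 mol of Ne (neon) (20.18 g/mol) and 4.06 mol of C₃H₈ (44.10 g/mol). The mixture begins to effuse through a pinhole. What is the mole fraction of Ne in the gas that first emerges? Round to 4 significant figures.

The effusion rate of species i is ∝ p_i/√M_i ∝ n_i/√M_i.
So x_Ne in the escaping gas = (n_Ne/√M_Ne) / Σ(n_i/√M_i)
= (4.02/√20.18) / (4.02/√20.18 + 4.06/√44.10) = 0.8949/(0.8949 + 0.6114) = 0.5941.

0.5941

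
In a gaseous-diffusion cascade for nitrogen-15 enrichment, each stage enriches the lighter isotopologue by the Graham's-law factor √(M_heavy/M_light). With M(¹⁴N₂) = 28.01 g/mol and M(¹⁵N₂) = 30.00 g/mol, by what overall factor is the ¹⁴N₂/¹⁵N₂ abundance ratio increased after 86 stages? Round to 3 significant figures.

19.1

The single-stage factor is √(M_heavy/M_light), so 86 stages give [√(30.00/28.01)]^86 = (30.00/28.01)^(86/2).
= 1.07105^43 = 19.1.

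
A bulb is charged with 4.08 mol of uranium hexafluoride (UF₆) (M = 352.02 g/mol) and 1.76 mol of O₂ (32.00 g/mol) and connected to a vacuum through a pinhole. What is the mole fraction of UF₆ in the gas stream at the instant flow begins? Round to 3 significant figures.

0.411

Rate_i ∝ x_i/√M_i (Graham's law weighted by mole fraction), so the effusate composition follows n_i/√M_i.
x_UF₆(eff) = (n_UF₆/√M_UF₆) / (n_UF₆/√M_UF₆ + n_O₂/√M_O₂)
= (4.08/√352.02) / (4.08/√352.02 + 1.76/√32.00) = 0.2175/(0.2175 + 0.3111) = 0.411.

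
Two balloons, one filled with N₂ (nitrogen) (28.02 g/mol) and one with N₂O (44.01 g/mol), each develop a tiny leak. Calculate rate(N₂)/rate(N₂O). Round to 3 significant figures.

1.25

From Graham's law, rate_N₂/rate_N₂O = √(M_N₂O/M_N₂) = √(44.01/28.02) = √1.571 = 1.25.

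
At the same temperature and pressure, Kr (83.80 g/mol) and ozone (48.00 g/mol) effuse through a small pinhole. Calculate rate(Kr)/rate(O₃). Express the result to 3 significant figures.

Since effusion rate ∝ 1/√M, rate_Kr/rate_O₃ = √(M_O₃/M_Kr) = √(48.00/83.80) = √0.5728 = 0.757.

0.757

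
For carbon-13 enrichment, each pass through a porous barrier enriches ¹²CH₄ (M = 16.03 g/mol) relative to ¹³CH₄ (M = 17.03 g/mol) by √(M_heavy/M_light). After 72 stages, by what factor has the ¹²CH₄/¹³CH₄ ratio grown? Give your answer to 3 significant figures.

The single-stage factor is √(M_heavy/M_light), so 72 stages give [√(17.03/16.03)]^72 = (17.03/16.03)^(72/2).
= 1.06238^36 = 8.83.

8.83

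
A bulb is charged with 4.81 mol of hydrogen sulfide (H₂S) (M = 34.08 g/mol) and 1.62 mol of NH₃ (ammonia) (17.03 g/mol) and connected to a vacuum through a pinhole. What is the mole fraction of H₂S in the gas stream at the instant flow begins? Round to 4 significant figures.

The effusion rate of species i is ∝ p_i/√M_i ∝ n_i/√M_i.
So x_H₂S in the escaping gas = (n_H₂S/√M_H₂S) / Σ(n_i/√M_i)
= (4.81/√34.08) / (4.81/√34.08 + 1.62/√17.03) = 0.8239/(0.8239 + 0.3926) = 0.6773.

0.6773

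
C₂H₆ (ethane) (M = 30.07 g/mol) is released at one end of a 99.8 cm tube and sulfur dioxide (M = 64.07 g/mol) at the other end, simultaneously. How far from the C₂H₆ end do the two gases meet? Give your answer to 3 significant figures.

59.2 cm

The fronts meet when d_C₂H₆ + d_SO₂ = L with d_C₂H₆/d_SO₂ = √(M_SO₂/M_C₂H₆) (Graham's law). Here √(M_SO₂/M_C₂H₆) = √(64.07/30.07) = 1.460.
With d_C₂H₆ + d_SO₂ = 99.8 cm, d_SO₂ = 99.8/(1 + 1.460) = 40.57 cm.
d_C₂H₆ = 99.8 − 40.57 = 59.2 cm.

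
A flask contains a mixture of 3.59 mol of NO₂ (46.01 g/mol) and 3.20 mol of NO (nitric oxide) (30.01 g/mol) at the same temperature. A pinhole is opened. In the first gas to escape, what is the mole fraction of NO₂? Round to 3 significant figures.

0.475

Each component's effusion rate ∝ (its partial pressure)·(1/√M) ∝ n_i/√M_i.
x_NO₂(eff) = (n_NO₂/√M_NO₂) / (n_NO₂/√M_NO₂ + n_NO/√M_NO)
= (3.59/√46.01) / (3.59/√46.01 + 3.20/√30.01) = 0.5293/(0.5293 + 0.5841) = 0.475.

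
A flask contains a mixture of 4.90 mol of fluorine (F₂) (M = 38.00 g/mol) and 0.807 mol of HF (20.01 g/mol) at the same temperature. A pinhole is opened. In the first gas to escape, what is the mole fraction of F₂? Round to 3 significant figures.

Rate_i ∝ x_i/√M_i (Graham's law weighted by mole fraction), so the effusate composition follows n_i/√M_i.
x_F₂(eff) = (n_F₂/√M_F₂) / (n_F₂/√M_F₂ + n_HF/√M_HF)
= (4.90/√38.00) / (4.90/√38.00 + 0.807/√20.01) = 0.7949/(0.7949 + 0.1804) = 0.815.

0.815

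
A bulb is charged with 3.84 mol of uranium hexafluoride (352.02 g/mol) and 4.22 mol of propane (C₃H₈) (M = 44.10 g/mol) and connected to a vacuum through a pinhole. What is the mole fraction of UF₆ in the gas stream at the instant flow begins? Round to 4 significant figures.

0.2436

Effusion rate of each component ∝ n_i/√M_i (partial pressure × 1/√M).
So x_UF₆ in the escaping gas = (n_UF₆/√M_UF₆) / Σ(n_i/√M_i)
= (3.84/√352.02) / (3.84/√352.02 + 4.22/√44.10) = 0.2047/(0.2047 + 0.6355) = 0.2436.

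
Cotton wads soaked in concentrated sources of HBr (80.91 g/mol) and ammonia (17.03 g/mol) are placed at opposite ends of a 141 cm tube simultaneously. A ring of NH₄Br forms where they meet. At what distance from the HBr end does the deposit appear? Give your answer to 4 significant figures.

44.34 cm

In equal time, each gas travels a distance ∝ its rate ∝ 1/√M, so d_HBr/d_NH₃ = √(M_NH₃/M_HBr) = √(17.03/80.91) = 0.4588.
With d_HBr + d_NH₃ = 141 cm, d_NH₃ = 141/(1 + 0.4588) = 96.66 cm.
d_HBr = 141 − 96.66 = 44.34 cm.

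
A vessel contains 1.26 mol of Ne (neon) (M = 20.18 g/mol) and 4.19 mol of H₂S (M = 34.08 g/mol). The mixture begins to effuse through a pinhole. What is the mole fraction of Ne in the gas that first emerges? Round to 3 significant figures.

The effusion rate of species i is ∝ p_i/√M_i ∝ n_i/√M_i.
So x_Ne in the escaping gas = (n_Ne/√M_Ne) / Σ(n_i/√M_i)
= (1.26/√20.18) / (1.26/√20.18 + 4.19/√34.08) = 0.2805/(0.2805 + 0.7177) = 0.281.

0.281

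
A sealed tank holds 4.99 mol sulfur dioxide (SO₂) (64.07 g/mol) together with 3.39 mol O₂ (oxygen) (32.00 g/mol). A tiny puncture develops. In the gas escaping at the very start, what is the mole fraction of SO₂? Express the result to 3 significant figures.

0.510

The effusion rate of species i is ∝ p_i/√M_i ∝ n_i/√M_i.
x_SO₂(eff) = (n_SO₂/√M_SO₂) / (n_SO₂/√M_SO₂ + n_O₂/√M_O₂)
= (4.99/√64.07) / (4.99/√64.07 + 3.39/√32.00) = 0.6234/(0.6234 + 0.5993) = 0.510.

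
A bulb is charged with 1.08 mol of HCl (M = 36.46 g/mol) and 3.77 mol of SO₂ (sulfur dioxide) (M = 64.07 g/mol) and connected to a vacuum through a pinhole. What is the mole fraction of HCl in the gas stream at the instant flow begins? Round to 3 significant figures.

Each component's effusion rate ∝ (its partial pressure)·(1/√M) ∝ n_i/√M_i.
So x_HCl in the escaping gas = (n_HCl/√M_HCl) / Σ(n_i/√M_i)
= (1.08/√36.46) / (1.08/√36.46 + 3.77/√64.07) = 0.1789/(0.1789 + 0.4710) = 0.275.

0.275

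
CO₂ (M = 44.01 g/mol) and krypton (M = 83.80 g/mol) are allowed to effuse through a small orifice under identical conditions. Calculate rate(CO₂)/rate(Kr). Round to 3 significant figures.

Since effusion rate ∝ 1/√M, rate_CO₂/rate_Kr = √(M_Kr/M_CO₂) = √(83.80/44.01) = √1.904 = 1.38.

1.38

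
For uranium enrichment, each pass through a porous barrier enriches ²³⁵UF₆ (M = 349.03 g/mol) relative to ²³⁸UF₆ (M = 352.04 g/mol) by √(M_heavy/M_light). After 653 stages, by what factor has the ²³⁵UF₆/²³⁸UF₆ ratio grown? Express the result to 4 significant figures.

16.50

The single-stage factor is √(M_heavy/M_light), so 653 stages give [√(352.04/349.03)]^653 = (352.04/349.03)^(653/2).
= 1.00862^(653/2) = 16.50.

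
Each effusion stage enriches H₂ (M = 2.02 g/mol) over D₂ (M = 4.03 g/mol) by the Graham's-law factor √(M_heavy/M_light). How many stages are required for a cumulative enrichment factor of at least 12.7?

With α = √(4.03/2.02) per stage, ln α = ½ ln(1.99505) = 0.3453.
Need α^N ≥ 12.7 ⇒ N ≥ ln(12.7) / ln α = 2.542 / 0.3453 = 7.36.
Minimum whole number of stages: N = 8.

8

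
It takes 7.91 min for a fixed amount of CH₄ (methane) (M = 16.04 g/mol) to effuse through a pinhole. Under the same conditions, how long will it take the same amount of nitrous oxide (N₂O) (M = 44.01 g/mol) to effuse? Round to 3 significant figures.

By Graham's law, t_N₂O/t_CH₄ = √(M_N₂O/M_CH₄) = √(44.01/16.04) = √2.744 = 1.656.
So the time for N₂O is 7.91 × 1.656 = 13.1 min.

13.1 min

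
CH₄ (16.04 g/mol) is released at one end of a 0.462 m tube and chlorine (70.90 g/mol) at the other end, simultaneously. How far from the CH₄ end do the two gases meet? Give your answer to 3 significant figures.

0.313 m

Graham's law gives d_CH₄/d_Cl₂ = rate_CH₄/rate_Cl₂ = √(M_Cl₂/M_CH₄) = √(70.90/16.04) = 2.102.
With d_CH₄ + d_Cl₂ = 0.462 m, d_Cl₂ = 0.462/(1 + 2.102) = 0.1489 m.
d_CH₄ = 0.462 − 0.1489 = 0.313 m.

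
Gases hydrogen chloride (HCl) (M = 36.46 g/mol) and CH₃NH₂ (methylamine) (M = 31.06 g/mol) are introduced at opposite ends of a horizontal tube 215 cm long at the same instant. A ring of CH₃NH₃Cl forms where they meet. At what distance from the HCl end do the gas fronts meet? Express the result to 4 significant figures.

The fronts meet when d_HCl + d_CH₃NH₂ = L with d_HCl/d_CH₃NH₂ = √(M_CH₃NH₂/M_HCl) (Graham's law). Here √(M_CH₃NH₂/M_HCl) = √(31.06/36.46) = 0.9230.
With d_HCl + d_CH₃NH₂ = 215 cm, d_CH₃NH₂ = 215/(1 + 0.9230) = 111.8 cm.
d_HCl = 215 − 111.8 = 103.2 cm.

103.2 cm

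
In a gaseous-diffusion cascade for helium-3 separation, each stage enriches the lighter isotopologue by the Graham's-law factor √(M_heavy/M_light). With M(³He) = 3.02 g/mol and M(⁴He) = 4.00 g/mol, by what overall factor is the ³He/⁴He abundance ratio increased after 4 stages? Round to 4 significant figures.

1.754

Overall factor = α^4 with α = √(4.00/3.02), i.e. (4.00/3.02)^(4/2).
= 1.32450^2 = 1.754.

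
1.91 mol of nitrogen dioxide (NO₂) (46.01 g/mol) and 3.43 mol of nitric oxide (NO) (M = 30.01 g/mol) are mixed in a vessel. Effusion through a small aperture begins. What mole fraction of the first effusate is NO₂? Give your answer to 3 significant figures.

0.310

Each component's effusion rate ∝ (its partial pressure)·(1/√M) ∝ n_i/√M_i.
x_NO₂(eff) = (n_NO₂/√M_NO₂) / (n_NO₂/√M_NO₂ + n_NO/√M_NO)
= (1.91/√46.01) / (1.91/√46.01 + 3.43/√30.01) = 0.2816/(0.2816 + 0.6261) = 0.310.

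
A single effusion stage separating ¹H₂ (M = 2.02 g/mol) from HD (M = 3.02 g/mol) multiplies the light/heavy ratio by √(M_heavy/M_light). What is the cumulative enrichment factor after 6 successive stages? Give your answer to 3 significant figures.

3.34

The single-stage factor is √(M_heavy/M_light), so 6 stages give [√(3.02/2.02)]^6 = (3.02/2.02)^(6/2).
= 1.49505^3 = 3.34.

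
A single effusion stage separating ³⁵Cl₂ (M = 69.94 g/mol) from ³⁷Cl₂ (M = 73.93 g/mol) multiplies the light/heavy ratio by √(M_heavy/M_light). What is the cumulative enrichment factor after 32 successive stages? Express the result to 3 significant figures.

Each stage multiplies the ratio by α = √(73.93/69.94), so after 32 stages the overall factor is α^32 = (73.93/69.94)^(32/2).
= 1.05705^16 = 2.43.

2.43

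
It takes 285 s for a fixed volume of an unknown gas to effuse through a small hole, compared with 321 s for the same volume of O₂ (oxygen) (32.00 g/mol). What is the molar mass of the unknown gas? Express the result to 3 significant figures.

25.2 g/mol

Using Graham's law: t_X/t_O₂ = √(M_X/M_O₂).
285/321 = 0.8879 = √(M_X/32.00)
M_X = 32.00 × 0.8879² = 32.00 × 0.7883 = 25.2 g/mol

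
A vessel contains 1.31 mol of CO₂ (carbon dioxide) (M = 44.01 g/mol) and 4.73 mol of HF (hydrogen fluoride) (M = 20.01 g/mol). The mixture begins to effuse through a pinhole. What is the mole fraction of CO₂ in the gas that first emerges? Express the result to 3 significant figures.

Each component's effusion rate ∝ (its partial pressure)·(1/√M) ∝ n_i/√M_i.
So x_CO₂ in the escaping gas = (n_CO₂/√M_CO₂) / Σ(n_i/√M_i)
= (1.31/√44.01) / (1.31/√44.01 + 4.73/√20.01) = 0.1975/(0.1975 + 1.057) = 0.157.

0.157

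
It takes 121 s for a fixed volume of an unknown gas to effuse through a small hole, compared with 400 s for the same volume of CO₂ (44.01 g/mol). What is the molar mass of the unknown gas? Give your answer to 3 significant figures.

4.03 g/mol

From Graham's law, t_X/t_CO₂ = √(M_X/M_CO₂).
121/400 = 0.3025 = √(M_X/44.01)
M_X = 44.01 × 0.3025² = 44.01 × 0.09151 = 4.03 g/mol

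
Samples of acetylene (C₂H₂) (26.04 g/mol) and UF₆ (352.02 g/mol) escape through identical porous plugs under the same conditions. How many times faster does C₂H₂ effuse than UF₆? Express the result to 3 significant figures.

Using Graham's law: rate_C₂H₂/rate_UF₆ = √(M_UF₆/M_C₂H₂) = √(352.02/26.04) = √13.52 = 3.68.

3.68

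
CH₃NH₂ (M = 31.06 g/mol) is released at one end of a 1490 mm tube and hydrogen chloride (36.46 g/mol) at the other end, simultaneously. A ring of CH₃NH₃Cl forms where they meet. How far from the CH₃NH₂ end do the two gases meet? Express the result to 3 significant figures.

The fronts meet when d_CH₃NH₂ + d_HCl = L with d_CH₃NH₂/d_HCl = √(M_HCl/M_CH₃NH₂) (Graham's law). Here √(M_HCl/M_CH₃NH₂) = √(36.46/31.06) = 1.083.
With d_CH₃NH₂ + d_HCl = 1490 mm, d_HCl = 1490/(1 + 1.083) = 715.2 mm.
d_CH₃NH₂ = 1490 − 715.2 = 775 mm.

775 mm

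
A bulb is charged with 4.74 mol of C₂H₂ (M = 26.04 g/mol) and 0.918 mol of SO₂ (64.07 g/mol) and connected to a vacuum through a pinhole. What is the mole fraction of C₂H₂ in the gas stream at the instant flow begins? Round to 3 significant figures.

Rate_i ∝ x_i/√M_i (Graham's law weighted by mole fraction), so the effusate composition follows n_i/√M_i.
x_C₂H₂(eff) = (n_C₂H₂/√M_C₂H₂) / (n_C₂H₂/√M_C₂H₂ + n_SO₂/√M_SO₂)
= (4.74/√26.04) / (4.74/√26.04 + 0.918/√64.07) = 0.9289/(0.9289 + 0.1147) = 0.890.

0.890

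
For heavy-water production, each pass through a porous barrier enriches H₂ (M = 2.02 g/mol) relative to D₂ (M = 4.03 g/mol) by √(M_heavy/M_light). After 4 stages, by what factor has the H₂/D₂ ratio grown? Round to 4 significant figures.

The single-stage factor is √(M_heavy/M_light), so 4 stages give [√(4.03/2.02)]^4 = (4.03/2.02)^(4/2).
= 1.99505^2 = 3.980.

3.980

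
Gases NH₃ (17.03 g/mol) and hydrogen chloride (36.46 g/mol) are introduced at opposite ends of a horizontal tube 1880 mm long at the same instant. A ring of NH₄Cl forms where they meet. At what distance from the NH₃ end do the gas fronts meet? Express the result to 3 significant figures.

The fronts meet when d_NH₃ + d_HCl = L with d_NH₃/d_HCl = √(M_HCl/M_NH₃) (Graham's law). Here √(M_HCl/M_NH₃) = √(36.46/17.03) = 1.463.
With d_NH₃ + d_HCl = 1880 mm, d_HCl = 1880/(1 + 1.463) = 763.2 mm.
d_NH₃ = 1880 − 763.2 = 1120 mm.

1120 mm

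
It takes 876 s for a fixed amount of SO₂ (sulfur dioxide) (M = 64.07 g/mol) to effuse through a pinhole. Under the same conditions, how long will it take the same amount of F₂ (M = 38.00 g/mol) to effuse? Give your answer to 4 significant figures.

674.6 s

From Graham's law, t_F₂/t_SO₂ = √(M_F₂/M_SO₂) = √(38.00/64.07) = √0.5931 = 0.7701.
So the time for F₂ is 876 × 0.7701 = 674.6 s.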